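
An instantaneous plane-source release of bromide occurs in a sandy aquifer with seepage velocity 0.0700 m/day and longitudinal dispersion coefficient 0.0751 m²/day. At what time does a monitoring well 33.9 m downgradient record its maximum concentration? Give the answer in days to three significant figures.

For the 1D instantaneous-source solution, setting ∂C/∂t = 0 at fixed x gives v²t² + 2Dt − x² = 0, so t = (√(D² + v²x²) − D)/v².
√(D² + v²x²) = √(0.0751² + 0.0700² × 33.9²) = 2.374; v² = 0.0049.
t = (2.374 − 0.0751)/0.0049 = 469 days (vs. the pure-advection estimate x/v = 484 d).

469 days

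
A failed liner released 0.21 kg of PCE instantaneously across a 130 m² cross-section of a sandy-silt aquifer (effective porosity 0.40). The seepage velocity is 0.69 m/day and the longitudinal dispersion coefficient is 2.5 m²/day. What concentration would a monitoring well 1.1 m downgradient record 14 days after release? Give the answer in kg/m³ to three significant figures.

0.000114 kg/m³

For an instantaneous plane source, C(x,t) = M/(n_e·A·√(4πDt)) · exp(−(x−vt)²/(4Dt)), with n_e·A the pore (flow) area.
Plume center vt = 0.69 × 14 = 9.66 m, so the well at 1.1 m is 8.56 m upgradient of the peak.
√(4πDt) = 20.97 m, giving peak height M/(n_e·A·√(4πDt)) = 0.21/(0.40 × 130 × 20.97) = 0.0001926 kg/m³.
(x−vt)²/(4Dt) = (-8.56)²/(4 × 2.5 × 14) = 0.5234; exp(−0.5234) = 0.5925.
C = 0.0001926 × 0.5925 = 0.000114 kg/m³.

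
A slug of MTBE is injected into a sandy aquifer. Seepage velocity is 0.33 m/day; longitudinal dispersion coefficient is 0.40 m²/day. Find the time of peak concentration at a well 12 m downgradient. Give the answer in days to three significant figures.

32.9 days

For the 1D instantaneous-source solution, setting ∂C/∂t = 0 at fixed x gives v²t² + 2Dt − x² = 0, so t = (√(D² + v²x²) − D)/v².
√(D² + v²x²) = √(0.40² + 0.33² × 12²) = 3.980; v² = 0.1089.
t = (3.980 − 0.40)/0.1089 = 32.9 days (vs. the pure-advection estimate x/v = 36.4 d).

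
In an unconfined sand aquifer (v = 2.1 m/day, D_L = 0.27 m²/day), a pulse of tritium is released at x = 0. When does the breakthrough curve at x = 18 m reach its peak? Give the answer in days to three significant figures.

8.51 days

For the 1D instantaneous-source solution, setting ∂C/∂t = 0 at fixed x gives v²t² + 2Dt − x² = 0, so t = (√(D² + v²x²) − D)/v².
√(D² + v²x²) = √(0.27² + 2.1² × 18²) = 37.80; v² = 4.41.
t = (37.80 − 0.27)/4.41 = 8.51 days (vs. the pure-advection estimate x/v = 8.57 d).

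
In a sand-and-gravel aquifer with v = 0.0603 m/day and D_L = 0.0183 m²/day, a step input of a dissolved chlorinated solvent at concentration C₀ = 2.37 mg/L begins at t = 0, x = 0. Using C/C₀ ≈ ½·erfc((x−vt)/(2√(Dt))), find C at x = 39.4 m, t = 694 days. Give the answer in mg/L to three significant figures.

For a continuous step input, C/C₀ ≈ ½·erfc((x−vt)/(2√(Dt))).
vt = 0.0603 × 694 = 41.8482 m and 2√(Dt) = 2√(0.0183 × 694) = 7.127 m.
Argument (x−vt)/(2√(Dt)) = (39.4 − 41.8482)/7.127 = -0.3435; ½·erfc(-0.3435) = 0.6864.
C = 2.37 × 0.6864 = 1.63 mg/L.

1.63 mg/L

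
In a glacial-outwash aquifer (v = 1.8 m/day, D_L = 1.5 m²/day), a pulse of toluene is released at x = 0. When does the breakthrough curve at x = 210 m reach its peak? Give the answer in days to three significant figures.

For the 1D instantaneous-source solution, setting ∂C/∂t = 0 at fixed x gives v²t² + 2Dt − x² = 0, so t = (√(D² + v²x²) − D)/v².
√(D² + v²x²) = √(1.5² + 1.8² × 210²) = 378.0; v² = 3.24.
t = (378.0 − 1.5)/3.24 = 116 days (vs. the pure-advection estimate x/v = 117 d).

116 days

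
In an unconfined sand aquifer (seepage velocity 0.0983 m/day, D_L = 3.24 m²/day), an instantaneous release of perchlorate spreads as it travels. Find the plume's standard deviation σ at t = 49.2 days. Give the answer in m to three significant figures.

Dispersive spreading gives a Gaussian with σ² = 2Dt; advection only shifts the center.
σ = √(2 × 3.24 × 49.2) = 17.9 m.

17.9 m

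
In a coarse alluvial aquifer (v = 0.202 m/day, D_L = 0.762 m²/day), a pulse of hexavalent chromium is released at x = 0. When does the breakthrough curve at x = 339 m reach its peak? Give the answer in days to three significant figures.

For the 1D instantaneous-source solution, setting ∂C/∂t = 0 at fixed x gives v²t² + 2Dt − x² = 0, so t = (√(D² + v²x²) − D)/v².
√(D² + v²x²) = √(0.762² + 0.202² × 339²) = 68.48; v² = 0.040804.
t = (68.48 − 0.762)/0.040804 = 1660 days (vs. the pure-advection estimate x/v = 1680 d).

1660 days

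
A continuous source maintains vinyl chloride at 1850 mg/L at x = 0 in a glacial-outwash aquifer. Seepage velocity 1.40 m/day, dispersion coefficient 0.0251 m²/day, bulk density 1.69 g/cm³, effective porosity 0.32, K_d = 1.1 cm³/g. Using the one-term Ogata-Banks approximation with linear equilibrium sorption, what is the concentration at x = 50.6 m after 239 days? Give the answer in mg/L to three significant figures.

Retardation factor R = 1 + ρ_b·K_d/n = 1 + 1.69 × 1.1/0.32 = 6.809.
Sorption retards both mechanisms: v_R = v/R = 0.2056 m/day, D_R = D/R = 0.003686 m²/day.
v_R·t = 0.2056 × 239 = 49.1384 m; 2√(D_R t) = 1.877 m; argument = (50.6 − 49.1384)/1.877 = 0.7787.
C = C₀ × ½·erfc(0.7787) = 1850 × 0.1354 = 250 mg/L.

250 mg/L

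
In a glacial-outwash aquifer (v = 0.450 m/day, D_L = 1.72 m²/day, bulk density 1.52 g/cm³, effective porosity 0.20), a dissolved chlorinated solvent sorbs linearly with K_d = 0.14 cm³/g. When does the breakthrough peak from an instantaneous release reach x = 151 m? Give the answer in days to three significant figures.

Retardation factor R = 1 + ρ_b·K_d/n = 1 + 1.52 × 0.14/0.20 = 2.064.
Sorption retards both mechanisms: v_R = v/R = 0.2180 m/day, D_R = D/R = 0.8333 m²/day.
Peak time from v_R²t² + 2D_R t − x² = 0: t = (√(D_R² + v_R²x²) − D_R)/v_R².
√(D_R² + v_R²x²) = √(0.8333² + 0.2180² × 151²) = 32.93; v_R² = 0.04752.
t = (32.93 − 0.8333)/0.04752 = 675 days.

675 days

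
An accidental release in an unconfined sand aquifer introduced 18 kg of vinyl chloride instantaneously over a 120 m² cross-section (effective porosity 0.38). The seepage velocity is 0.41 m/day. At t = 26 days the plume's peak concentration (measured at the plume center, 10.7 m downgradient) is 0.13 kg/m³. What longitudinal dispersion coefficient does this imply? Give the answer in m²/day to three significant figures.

At the plume center C_max = M/(n_e·A·√(4πDt)), so D = M²/(4πt·(n_e·A·C_max)²).
n_e·A·C_max = 0.38 × 120 × 0.13 = 5.928 kg/m.
D = 18²/(4π × 26 × 5.928²) = 0.0282 m²/day.

0.0282 m²/day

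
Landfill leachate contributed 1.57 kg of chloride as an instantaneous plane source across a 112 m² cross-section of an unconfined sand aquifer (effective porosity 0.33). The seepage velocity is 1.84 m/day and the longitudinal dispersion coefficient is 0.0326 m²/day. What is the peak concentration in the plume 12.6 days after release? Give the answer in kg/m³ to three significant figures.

0.0187 kg/m³

The peak of an instantaneous 1D plume sits at x = vt; there the Gaussian factor is 1 and C_max = M/(n_e·A·√(4πDt)), where n_e·A is the pore area the mass is dissolved in.
√(4πDt) = √(4π × 0.0326 × 12.6) = 2.272 m, so C_max = 1.57/(0.33 × 112 × 2.272) = 0.0187 kg/m³.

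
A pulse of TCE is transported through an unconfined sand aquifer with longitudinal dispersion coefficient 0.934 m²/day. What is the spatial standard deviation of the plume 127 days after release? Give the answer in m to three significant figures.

Dispersive spreading gives a Gaussian with σ² = 2Dt; advection only shifts the center.
σ = √(2 × 0.934 × 127) = 15.4 m.

15.4 m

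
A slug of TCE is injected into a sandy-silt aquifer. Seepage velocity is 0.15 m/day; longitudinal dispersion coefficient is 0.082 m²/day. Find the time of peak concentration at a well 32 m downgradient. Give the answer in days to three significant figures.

For the 1D instantaneous-source solution, setting ∂C/∂t = 0 at fixed x gives v²t² + 2Dt − x² = 0, so t = (√(D² + v²x²) − D)/v².
√(D² + v²x²) = √(0.082² + 0.15² × 32²) = 4.801; v² = 0.0225.
t = (4.801 − 0.082)/0.0225 = 210 days (vs. the pure-advection estimate x/v = 213 d).

210 days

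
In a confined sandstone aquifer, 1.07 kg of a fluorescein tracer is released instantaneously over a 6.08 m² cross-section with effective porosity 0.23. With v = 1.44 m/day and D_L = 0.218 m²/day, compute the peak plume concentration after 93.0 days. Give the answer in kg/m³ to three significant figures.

The peak of an instantaneous 1D plume sits at x = vt; there the Gaussian factor is 1 and C_max = M/(n_e·A·√(4πDt)), where n_e·A is the pore area the mass is dissolved in.
√(4πDt) = √(4π × 0.218 × 93.0) = 15.96 m, so C_max = 1.07/(0.23 × 6.08 × 15.96) = 0.0479 kg/m³.

0.0479 kg/m³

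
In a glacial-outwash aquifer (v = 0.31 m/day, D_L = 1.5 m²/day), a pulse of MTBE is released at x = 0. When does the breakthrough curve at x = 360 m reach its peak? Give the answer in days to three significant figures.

1150 days

For the 1D instantaneous-source solution, setting ∂C/∂t = 0 at fixed x gives v²t² + 2Dt − x² = 0, so t = (√(D² + v²x²) − D)/v².
√(D² + v²x²) = √(1.5² + 0.31² × 360²) = 111.6; v² = 0.0961.
t = (111.6 − 1.5)/0.0961 = 1150 days (vs. the pure-advection estimate x/v = 1160 d).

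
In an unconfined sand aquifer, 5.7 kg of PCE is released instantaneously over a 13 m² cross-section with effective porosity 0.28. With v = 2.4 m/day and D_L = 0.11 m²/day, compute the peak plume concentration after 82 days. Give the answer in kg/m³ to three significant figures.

The peak of an instantaneous 1D plume sits at x = vt; there the Gaussian factor is 1 and C_max = M/(n_e·A·√(4πDt)), where n_e·A is the pore area the mass is dissolved in.
√(4πDt) = √(4π × 0.11 × 82) = 10.65 m, so C_max = 5.7/(0.28 × 13 × 10.65) = 0.147 kg/m³.

0.147 kg/m³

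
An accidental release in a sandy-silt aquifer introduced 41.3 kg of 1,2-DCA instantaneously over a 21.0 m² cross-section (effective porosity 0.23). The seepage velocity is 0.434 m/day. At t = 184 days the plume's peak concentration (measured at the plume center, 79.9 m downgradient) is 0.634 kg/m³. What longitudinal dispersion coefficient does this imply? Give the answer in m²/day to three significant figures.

0.0787 m²/day

At the plume center C_max = M/(n_e·A·√(4πDt)), so D = M²/(4πt·(n_e·A·C_max)²).
n_e·A·C_max = 0.23 × 21.0 × 0.634 = 3.062 kg/m.
D = 41.3²/(4π × 184 × 3.062²) = 0.0787 m²/day.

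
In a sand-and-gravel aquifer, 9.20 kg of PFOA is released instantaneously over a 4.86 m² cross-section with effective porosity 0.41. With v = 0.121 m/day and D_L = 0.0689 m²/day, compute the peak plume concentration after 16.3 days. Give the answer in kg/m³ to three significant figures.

1.23 kg/m³

The peak of an instantaneous 1D plume sits at x = vt; there the Gaussian factor is 1 and C_max = M/(n_e·A·√(4πDt)), where n_e·A is the pore area the mass is dissolved in.
√(4πDt) = √(4π × 0.0689 × 16.3) = 3.757 m, so C_max = 9.20/(0.41 × 4.86 × 3.757) = 1.23 kg/m³.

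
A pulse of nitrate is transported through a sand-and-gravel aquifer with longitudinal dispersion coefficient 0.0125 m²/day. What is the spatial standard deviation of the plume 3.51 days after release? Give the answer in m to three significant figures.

Dispersive spreading gives a Gaussian with σ² = 2Dt; advection only shifts the center.
σ = √(2 × 0.0125 × 3.51) = 0.296 m.

0.296 m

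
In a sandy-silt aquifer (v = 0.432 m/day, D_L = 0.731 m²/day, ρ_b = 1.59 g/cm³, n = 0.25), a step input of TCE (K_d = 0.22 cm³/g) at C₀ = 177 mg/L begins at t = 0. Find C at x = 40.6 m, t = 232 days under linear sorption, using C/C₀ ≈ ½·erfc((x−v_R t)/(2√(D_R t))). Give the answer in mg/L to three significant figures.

Retardation factor R = 1 + ρ_b·K_d/n = 1 + 1.59 × 0.22/0.25 = 2.399.
Sorption retards both mechanisms: v_R = v/R = 0.1801 m/day, D_R = D/R = 0.3047 m²/day.
v_R·t = 0.1801 × 232 = 41.7832 m; 2√(D_R t) = 16.82 m; argument = (40.6 − 41.7832)/16.82 = -0.07034.
C = C₀ × ½·erfc(-0.07034) = 177 × 0.5396 = 95.5 mg/L.

95.5 mg/L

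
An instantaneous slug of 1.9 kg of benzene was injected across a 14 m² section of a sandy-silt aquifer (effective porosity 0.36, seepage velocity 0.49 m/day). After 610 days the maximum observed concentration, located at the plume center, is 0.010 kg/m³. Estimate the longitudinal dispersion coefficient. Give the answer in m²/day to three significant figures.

At the plume center C_max = M/(n_e·A·√(4πDt)), so D = M²/(4πt·(n_e·A·C_max)²).
n_e·A·C_max = 0.36 × 14 × 0.010 = 0.05040 kg/m.
D = 1.9²/(4π × 610 × 0.05040²) = 0.185 m²/day.

0.185 m²/day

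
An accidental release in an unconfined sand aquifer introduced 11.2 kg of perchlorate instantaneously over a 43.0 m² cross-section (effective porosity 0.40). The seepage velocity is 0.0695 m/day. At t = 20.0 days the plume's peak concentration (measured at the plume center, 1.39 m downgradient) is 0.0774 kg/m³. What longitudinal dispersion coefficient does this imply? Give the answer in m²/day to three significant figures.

0.282 m²/day

At the plume center C_max = M/(n_e·A·√(4πDt)), so D = M²/(4πt·(n_e·A·C_max)²).
n_e·A·C_max = 0.40 × 43.0 × 0.0774 = 1.331 kg/m.
D = 11.2²/(4π × 20.0 × 1.331²) = 0.282 m²/day.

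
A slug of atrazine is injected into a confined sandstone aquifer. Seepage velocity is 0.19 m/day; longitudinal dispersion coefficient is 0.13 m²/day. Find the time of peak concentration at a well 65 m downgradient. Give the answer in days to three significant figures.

339 days

For the 1D instantaneous-source solution, setting ∂C/∂t = 0 at fixed x gives v²t² + 2Dt − x² = 0, so t = (√(D² + v²x²) − D)/v².
√(D² + v²x²) = √(0.13² + 0.19² × 65²) = 12.35; v² = 0.0361.
t = (12.35 − 0.13)/0.0361 = 339 days (vs. the pure-advection estimate x/v = 342 d).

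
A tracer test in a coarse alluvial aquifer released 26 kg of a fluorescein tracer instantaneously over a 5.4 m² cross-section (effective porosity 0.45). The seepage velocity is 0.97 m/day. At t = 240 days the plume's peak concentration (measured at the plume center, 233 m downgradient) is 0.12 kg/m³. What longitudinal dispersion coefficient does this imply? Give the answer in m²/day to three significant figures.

2.64 m²/day

At the plume center C_max = M/(n_e·A·√(4πDt)), so D = M²/(4πt·(n_e·A·C_max)²).
n_e·A·C_max = 0.45 × 5.4 × 0.12 = 0.2916 kg/m.
D = 26²/(4π × 240 × 0.2916²) = 2.64 m²/day.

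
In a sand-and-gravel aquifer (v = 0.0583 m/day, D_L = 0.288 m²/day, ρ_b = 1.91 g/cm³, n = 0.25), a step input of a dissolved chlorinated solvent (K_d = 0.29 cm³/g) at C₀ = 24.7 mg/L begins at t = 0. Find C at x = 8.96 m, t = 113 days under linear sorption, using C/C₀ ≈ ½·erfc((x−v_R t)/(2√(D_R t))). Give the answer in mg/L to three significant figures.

Retardation factor R = 1 + ρ_b·K_d/n = 1 + 1.91 × 0.29/0.25 = 3.216.
Sorption retards both mechanisms: v_R = v/R = 0.01813 m/day, D_R = D/R = 0.08955 m²/day.
v_R·t = 0.01813 × 113 = 2.04869 m; 2√(D_R t) = 6.362 m; argument = (8.96 − 2.04869)/6.362 = 1.086.
C = C₀ × ½·erfc(1.086) = 24.7 × 0.06229 = 1.54 mg/L.

1.54 mg/L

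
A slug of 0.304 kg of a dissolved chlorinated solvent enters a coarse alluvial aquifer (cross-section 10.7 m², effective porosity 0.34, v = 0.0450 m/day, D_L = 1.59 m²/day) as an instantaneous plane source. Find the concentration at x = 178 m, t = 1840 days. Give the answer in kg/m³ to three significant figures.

0.000201 kg/m³

For an instantaneous plane source, C(x,t) = M/(n_e·A·√(4πDt)) · exp(−(x−vt)²/(4Dt)), with n_e·A the pore (flow) area.
Plume center vt = 0.0450 × 1840 = 82.8 m, so the well at 178 m is 95.2 m downgradient of the peak.
√(4πDt) = 191.7 m, giving peak height M/(n_e·A·√(4πDt)) = 0.304/(0.34 × 10.7 × 191.7) = 0.0004359 kg/m³.
(x−vt)²/(4Dt) = (95.2)²/(4 × 1.59 × 1840) = 0.7745; exp(−0.7745) = 0.4609.
C = 0.0004359 × 0.4609 = 0.000201 kg/m³.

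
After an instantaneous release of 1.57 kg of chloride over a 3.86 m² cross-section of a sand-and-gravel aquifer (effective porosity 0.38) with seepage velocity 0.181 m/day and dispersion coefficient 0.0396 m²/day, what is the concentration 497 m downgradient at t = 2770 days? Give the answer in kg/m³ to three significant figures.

0.0276 kg/m³

For an instantaneous plane source, C(x,t) = M/(n_e·A·√(4πDt)) · exp(−(x−vt)²/(4Dt)), with n_e·A the pore (flow) area.
Plume center vt = 0.181 × 2770 = 501.37 m, so the well at 497 m is 4.37 m upgradient of the peak.
√(4πDt) = 37.13 m, giving peak height M/(n_e·A·√(4πDt)) = 1.57/(0.38 × 3.86 × 37.13) = 0.02883 kg/m³.
(x−vt)²/(4Dt) = (-4.37)²/(4 × 0.0396 × 2770) = 0.04352; exp(−0.04352) = 0.9574.
C = 0.02883 × 0.9574 = 0.0276 kg/m³.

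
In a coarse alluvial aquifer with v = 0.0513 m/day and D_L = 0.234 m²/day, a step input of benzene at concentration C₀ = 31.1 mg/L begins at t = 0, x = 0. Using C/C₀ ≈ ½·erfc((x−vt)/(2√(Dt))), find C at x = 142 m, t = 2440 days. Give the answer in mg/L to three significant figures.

9.62 mg/L

For a continuous step input, C/C₀ ≈ ½·erfc((x−vt)/(2√(Dt))).
vt = 0.0513 × 2440 = 125.172 m and 2√(Dt) = 2√(0.234 × 2440) = 47.79 m.
Argument (x−vt)/(2√(Dt)) = (142 − 125.172)/47.79 = 0.3521; ½·erfc(0.3521) = 0.3093.
C = 31.1 × 0.3093 = 9.62 mg/L.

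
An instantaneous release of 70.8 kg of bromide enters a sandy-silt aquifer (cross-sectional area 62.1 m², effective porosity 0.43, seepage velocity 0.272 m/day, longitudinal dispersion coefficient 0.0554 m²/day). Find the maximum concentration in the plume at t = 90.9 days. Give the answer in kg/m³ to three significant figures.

0.333 kg/m³

The peak of an instantaneous 1D plume sits at x = vt; there the Gaussian factor is 1 and C_max = M/(n_e·A·√(4πDt)), where n_e·A is the pore area the mass is dissolved in.
√(4πDt) = √(4π × 0.0554 × 90.9) = 7.955 m, so C_max = 70.8/(0.43 × 62.1 × 7.955) = 0.333 kg/m³.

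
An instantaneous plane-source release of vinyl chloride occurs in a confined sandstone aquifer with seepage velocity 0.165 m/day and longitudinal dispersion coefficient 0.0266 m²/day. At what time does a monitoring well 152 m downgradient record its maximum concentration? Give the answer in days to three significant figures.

For the 1D instantaneous-source solution, setting ∂C/∂t = 0 at fixed x gives v²t² + 2Dt − x² = 0, so t = (√(D² + v²x²) − D)/v².
√(D² + v²x²) = √(0.0266² + 0.165² × 152²) = 25.08; v² = 0.027225.
t = (25.08 − 0.0266)/0.027225 = 920 days (vs. the pure-advection estimate x/v = 921 d).

920 days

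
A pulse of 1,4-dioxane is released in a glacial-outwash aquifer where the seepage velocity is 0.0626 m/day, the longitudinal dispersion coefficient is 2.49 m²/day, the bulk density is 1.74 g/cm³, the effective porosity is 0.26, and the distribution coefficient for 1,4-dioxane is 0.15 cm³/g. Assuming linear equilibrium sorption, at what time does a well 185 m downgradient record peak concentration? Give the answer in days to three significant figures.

4780 days

Retardation factor R = 1 + ρ_b·K_d/n = 1 + 1.74 × 0.15/0.26 = 2.004.
Sorption retards both mechanisms: v_R = v/R = 0.03124 m/day, D_R = D/R = 1.243 m²/day.
Peak time from v_R²t² + 2D_R t − x² = 0: t = (√(D_R² + v_R²x²) − D_R)/v_R².
√(D_R² + v_R²x²) = √(1.243² + 0.03124² × 185²) = 5.912; v_R² = 0.0009759.
t = (5.912 − 1.243)/0.0009759 = 4780 days.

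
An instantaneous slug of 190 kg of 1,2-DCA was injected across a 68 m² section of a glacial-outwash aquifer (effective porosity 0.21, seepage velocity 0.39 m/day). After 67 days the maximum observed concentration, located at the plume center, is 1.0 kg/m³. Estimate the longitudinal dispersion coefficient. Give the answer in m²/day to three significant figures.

0.210 m²/day

At the plume center C_max = M/(n_e·A·√(4πDt)), so D = M²/(4πt·(n_e·A·C_max)²).
n_e·A·C_max = 0.21 × 68 × 1.0 = 14.28 kg/m.
D = 190²/(4π × 67 × 14.28²) = 0.210 m²/day.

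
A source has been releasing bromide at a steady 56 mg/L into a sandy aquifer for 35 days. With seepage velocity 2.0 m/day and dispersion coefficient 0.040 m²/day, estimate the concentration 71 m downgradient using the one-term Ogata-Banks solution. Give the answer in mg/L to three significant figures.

15.4 mg/L

For a continuous step input, C/C₀ ≈ ½·erfc((x−vt)/(2√(Dt))).
vt = 2.0 × 35 = 70 m and 2√(Dt) = 2√(0.040 × 35) = 2.366 m.
Argument (x−vt)/(2√(Dt)) = (71 − 70)/2.366 = 0.4227; ½·erfc(0.4227) = 0.2750.
C = 56 × 0.2750 = 15.4 mg/L.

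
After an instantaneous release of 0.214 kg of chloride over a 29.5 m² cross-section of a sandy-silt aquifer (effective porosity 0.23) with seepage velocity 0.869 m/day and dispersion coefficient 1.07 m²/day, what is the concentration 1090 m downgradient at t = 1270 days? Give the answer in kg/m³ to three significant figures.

0.000233 kg/m³

For an instantaneous plane source, C(x,t) = M/(n_e·A·√(4πDt)) · exp(−(x−vt)²/(4Dt)), with n_e·A the pore (flow) area.
Plume center vt = 0.869 × 1270 = 1103.63 m, so the well at 1090 m is 13.63 m upgradient of the peak.
√(4πDt) = 130.7 m, giving peak height M/(n_e·A·√(4πDt)) = 0.214/(0.23 × 29.5 × 130.7) = 0.0002413 kg/m³.
(x−vt)²/(4Dt) = (-13.63)²/(4 × 1.07 × 1270) = 0.03418; exp(−0.03418) = 0.9664.
C = 0.0002413 × 0.9664 = 0.000233 kg/m³.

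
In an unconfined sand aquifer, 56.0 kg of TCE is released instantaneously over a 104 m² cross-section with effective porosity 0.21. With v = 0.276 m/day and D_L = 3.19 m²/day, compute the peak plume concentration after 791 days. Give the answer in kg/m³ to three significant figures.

The peak of an instantaneous 1D plume sits at x = vt; there the Gaussian factor is 1 and C_max = M/(n_e·A·√(4πDt)), where n_e·A is the pore area the mass is dissolved in.
√(4πDt) = √(4π × 3.19 × 791) = 178.1 m, so C_max = 56.0/(0.21 × 104 × 178.1) = 0.0144 kg/m³.

0.0144 kg/m³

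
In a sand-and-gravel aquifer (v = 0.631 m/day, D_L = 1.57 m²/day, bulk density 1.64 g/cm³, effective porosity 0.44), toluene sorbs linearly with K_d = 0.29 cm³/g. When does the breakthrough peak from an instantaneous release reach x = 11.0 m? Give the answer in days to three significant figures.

Retardation factor R = 1 + ρ_b·K_d/n = 1 + 1.64 × 0.29/0.44 = 2.081.
Sorption retards both mechanisms: v_R = v/R = 0.3032 m/day, D_R = D/R = 0.7544 m²/day.
Peak time from v_R²t² + 2D_R t − x² = 0: t = (√(D_R² + v_R²x²) − D_R)/v_R².
√(D_R² + v_R²x²) = √(0.7544² + 0.3032² × 11.0²) = 3.419; v_R² = 0.09193.
t = (3.419 − 0.7544)/0.09193 = 29.0 days.

29.0 days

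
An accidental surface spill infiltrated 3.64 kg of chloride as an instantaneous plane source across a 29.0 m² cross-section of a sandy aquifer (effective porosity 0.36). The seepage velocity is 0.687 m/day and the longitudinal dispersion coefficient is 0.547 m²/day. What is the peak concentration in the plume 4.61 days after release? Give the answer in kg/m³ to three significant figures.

0.0619 kg/m³

The peak of an instantaneous 1D plume sits at x = vt; there the Gaussian factor is 1 and C_max = M/(n_e·A·√(4πDt)), where n_e·A is the pore area the mass is dissolved in.
√(4πDt) = √(4π × 0.547 × 4.61) = 5.629 m, so C_max = 3.64/(0.36 × 29.0 × 5.629) = 0.0619 kg/m³.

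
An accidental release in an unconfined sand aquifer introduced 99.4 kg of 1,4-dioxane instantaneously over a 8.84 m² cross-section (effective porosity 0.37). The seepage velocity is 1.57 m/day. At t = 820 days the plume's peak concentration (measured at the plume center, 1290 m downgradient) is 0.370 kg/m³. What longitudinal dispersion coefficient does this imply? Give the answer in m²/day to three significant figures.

0.655 m²/day

At the plume center C_max = M/(n_e·A·√(4πDt)), so D = M²/(4πt·(n_e·A·C_max)²).
n_e·A·C_max = 0.37 × 8.84 × 0.370 = 1.210 kg/m.
D = 99.4²/(4π × 820 × 1.210²) = 0.655 m²/day.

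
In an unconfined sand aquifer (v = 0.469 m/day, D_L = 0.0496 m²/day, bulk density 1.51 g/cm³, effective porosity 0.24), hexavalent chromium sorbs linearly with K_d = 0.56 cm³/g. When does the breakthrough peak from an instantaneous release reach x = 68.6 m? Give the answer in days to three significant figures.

661 days

Retardation factor R = 1 + ρ_b·K_d/n = 1 + 1.51 × 0.56/0.24 = 4.523.
Sorption retards both mechanisms: v_R = v/R = 0.1037 m/day, D_R = D/R = 0.01097 m²/day.
Peak time from v_R²t² + 2D_R t − x² = 0: t = (√(D_R² + v_R²x²) − D_R)/v_R².
√(D_R² + v_R²x²) = √(0.01097² + 0.1037² × 68.6²) = 7.114; v_R² = 0.01075.
t = (7.114 − 0.01097)/0.01075 = 661 days.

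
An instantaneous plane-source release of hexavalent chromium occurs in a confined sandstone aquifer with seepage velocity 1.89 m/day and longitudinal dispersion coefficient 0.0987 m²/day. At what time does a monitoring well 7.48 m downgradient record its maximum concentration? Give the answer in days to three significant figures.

3.93 days

For the 1D instantaneous-source solution, setting ∂C/∂t = 0 at fixed x gives v²t² + 2Dt − x² = 0, so t = (√(D² + v²x²) − D)/v².
√(D² + v²x²) = √(0.0987² + 1.89² × 7.48²) = 14.14; v² = 3.5721.
t = (14.14 − 0.0987)/3.5721 = 3.93 days (vs. the pure-advection estimate x/v = 3.96 d).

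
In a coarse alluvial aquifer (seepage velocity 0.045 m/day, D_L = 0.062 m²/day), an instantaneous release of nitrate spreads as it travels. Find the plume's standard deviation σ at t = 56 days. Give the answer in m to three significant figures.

2.64 m

Dispersive spreading gives a Gaussian with σ² = 2Dt; advection only shifts the center.
σ = √(2 × 0.062 × 56) = 2.64 m.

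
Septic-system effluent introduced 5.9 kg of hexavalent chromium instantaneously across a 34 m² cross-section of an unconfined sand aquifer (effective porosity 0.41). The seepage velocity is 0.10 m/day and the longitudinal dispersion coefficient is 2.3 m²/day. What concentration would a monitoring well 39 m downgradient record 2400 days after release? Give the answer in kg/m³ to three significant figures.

0.000258 kg/m³

For an instantaneous plane source, C(x,t) = M/(n_e·A·√(4πDt)) · exp(−(x−vt)²/(4Dt)), with n_e·A the pore (flow) area.
Plume center vt = 0.10 × 2400 = 240 m, so the well at 39 m is 201 m upgradient of the peak.
√(4πDt) = 263.4 m, giving peak height M/(n_e·A·√(4πDt)) = 5.9/(0.41 × 34 × 263.4) = 0.001607 kg/m³.
(x−vt)²/(4Dt) = (-201)²/(4 × 2.3 × 2400) = 1.830; exp(−1.830) = 0.1604.
C = 0.001607 × 0.1604 = 0.000258 kg/m³.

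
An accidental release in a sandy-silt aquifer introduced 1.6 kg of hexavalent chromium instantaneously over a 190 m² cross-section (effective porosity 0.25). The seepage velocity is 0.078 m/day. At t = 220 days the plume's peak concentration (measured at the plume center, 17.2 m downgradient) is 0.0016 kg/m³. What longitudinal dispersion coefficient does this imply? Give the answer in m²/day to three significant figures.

At the plume center C_max = M/(n_e·A·√(4πDt)), so D = M²/(4πt·(n_e·A·C_max)²).
n_e·A·C_max = 0.25 × 190 × 0.0016 = 0.07600 kg/m.
D = 1.6²/(4π × 220 × 0.07600²) = 0.160 m²/day.

0.160 m²/day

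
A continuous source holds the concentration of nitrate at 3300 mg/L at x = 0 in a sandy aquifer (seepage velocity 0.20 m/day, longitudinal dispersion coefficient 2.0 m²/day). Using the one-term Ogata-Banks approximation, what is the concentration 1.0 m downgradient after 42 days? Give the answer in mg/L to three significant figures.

2360 mg/L

For a continuous step input, C/C₀ ≈ ½·erfc((x−vt)/(2√(Dt))).
vt = 0.20 × 42 = 8.4 m and 2√(Dt) = 2√(2.0 × 42) = 18.33 m.
Argument (x−vt)/(2√(Dt)) = (1.0 − 8.4)/18.33 = -0.4037; ½·erfc(-0.4037) = 0.7160.
C = 3300 × 0.7160 = 2360 mg/L.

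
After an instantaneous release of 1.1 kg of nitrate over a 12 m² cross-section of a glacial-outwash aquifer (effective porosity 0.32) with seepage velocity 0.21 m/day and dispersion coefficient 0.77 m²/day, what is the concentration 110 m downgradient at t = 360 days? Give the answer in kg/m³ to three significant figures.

0.00167 kg/m³

For an instantaneous plane source, C(x,t) = M/(n_e·A·√(4πDt)) · exp(−(x−vt)²/(4Dt)), with n_e·A the pore (flow) area.
Plume center vt = 0.21 × 360 = 75.6 m, so the well at 110 m is 34.4 m downgradient of the peak.
√(4πDt) = 59.02 m, giving peak height M/(n_e·A·√(4πDt)) = 1.1/(0.32 × 12 × 59.02) = 0.004854 kg/m³.
(x−vt)²/(4Dt) = (34.4)²/(4 × 0.77 × 360) = 1.067; exp(−1.067) = 0.3440.
C = 0.004854 × 0.3440 = 0.00167 kg/m³.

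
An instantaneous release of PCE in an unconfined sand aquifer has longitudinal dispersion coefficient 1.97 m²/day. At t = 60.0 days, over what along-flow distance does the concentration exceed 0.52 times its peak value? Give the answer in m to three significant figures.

35.2 m

The plume is Gaussian with σ = √(2Dt) = √(2 × 1.97 × 60.0) = 15.38 m.
C/C_peak = exp(−Δx²/(2σ²)) = 0.52 ⇒ Δx = σ·√(−2 ln 0.52) = 15.38 × 1.144 = 17.59 m.
Width = 2Δx = 35.2 m.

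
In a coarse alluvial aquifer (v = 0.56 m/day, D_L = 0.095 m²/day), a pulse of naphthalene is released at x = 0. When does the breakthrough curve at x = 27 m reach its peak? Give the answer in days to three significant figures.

47.9 days

For the 1D instantaneous-source solution, setting ∂C/∂t = 0 at fixed x gives v²t² + 2Dt − x² = 0, so t = (√(D² + v²x²) − D)/v².
√(D² + v²x²) = √(0.095² + 0.56² × 27²) = 15.12; v² = 0.3136.
t = (15.12 − 0.095)/0.3136 = 47.9 days (vs. the pure-advection estimate x/v = 48.2 d).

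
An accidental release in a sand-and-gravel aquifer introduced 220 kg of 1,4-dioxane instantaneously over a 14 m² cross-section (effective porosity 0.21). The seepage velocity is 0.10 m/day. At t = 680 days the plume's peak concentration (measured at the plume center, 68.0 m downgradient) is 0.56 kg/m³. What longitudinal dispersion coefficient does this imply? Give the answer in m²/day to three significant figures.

2.09 m²/day

At the plume center C_max = M/(n_e·A·√(4πDt)), so D = M²/(4πt·(n_e·A·C_max)²).
n_e·A·C_max = 0.21 × 14 × 0.56 = 1.646 kg/m.
D = 220²/(4π × 680 × 1.646²) = 2.09 m²/day.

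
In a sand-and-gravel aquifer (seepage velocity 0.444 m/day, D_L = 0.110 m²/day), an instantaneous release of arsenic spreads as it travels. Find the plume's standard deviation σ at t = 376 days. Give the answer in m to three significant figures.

9.10 m

Dispersive spreading gives a Gaussian with σ² = 2Dt; advection only shifts the center.
σ = √(2 × 0.110 × 376) = 9.10 m.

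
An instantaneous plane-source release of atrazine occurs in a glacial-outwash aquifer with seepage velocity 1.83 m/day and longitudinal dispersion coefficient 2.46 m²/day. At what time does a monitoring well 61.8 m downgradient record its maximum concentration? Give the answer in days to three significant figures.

For the 1D instantaneous-source solution, setting ∂C/∂t = 0 at fixed x gives v²t² + 2Dt − x² = 0, so t = (√(D² + v²x²) − D)/v².
√(D² + v²x²) = √(2.46² + 1.83² × 61.8²) = 113.1; v² = 3.3489.
t = (113.1 − 2.46)/3.3489 = 33.0 days (vs. the pure-advection estimate x/v = 33.8 d).

33.0 days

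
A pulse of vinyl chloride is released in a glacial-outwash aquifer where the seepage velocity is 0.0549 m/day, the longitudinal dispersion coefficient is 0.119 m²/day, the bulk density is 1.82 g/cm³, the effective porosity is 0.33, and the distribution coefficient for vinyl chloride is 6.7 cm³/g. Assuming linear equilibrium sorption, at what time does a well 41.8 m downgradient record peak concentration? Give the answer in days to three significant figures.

27400 days

Retardation factor R = 1 + ρ_b·K_d/n = 1 + 1.82 × 6.7/0.33 = 37.95.
Sorption retards both mechanisms: v_R = v/R = 0.001447 m/day, D_R = D/R = 0.003136 m²/day.
Peak time from v_R²t² + 2D_R t − x² = 0: t = (√(D_R² + v_R²x²) − D_R)/v_R².
√(D_R² + v_R²x²) = √(0.003136² + 0.001447² × 41.8²) = 0.06057; v_R² = 2.094e-06.
t = (0.06057 − 0.003136)/2.094e-06 = 27400 days.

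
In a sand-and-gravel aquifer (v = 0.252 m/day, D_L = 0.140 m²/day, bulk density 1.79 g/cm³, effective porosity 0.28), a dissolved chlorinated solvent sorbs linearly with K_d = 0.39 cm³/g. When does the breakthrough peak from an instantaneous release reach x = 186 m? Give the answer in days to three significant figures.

2570 days

Retardation factor R = 1 + ρ_b·K_d/n = 1 + 1.79 × 0.39/0.28 = 3.493.
Sorption retards both mechanisms: v_R = v/R = 0.07214 m/day, D_R = D/R = 0.04008 m²/day.
Peak time from v_R²t² + 2D_R t − x² = 0: t = (√(D_R² + v_R²x²) − D_R)/v_R².
√(D_R² + v_R²x²) = √(0.04008² + 0.07214² × 186²) = 13.42; v_R² = 0.005204.
t = (13.42 − 0.04008)/0.005204 = 2570 days.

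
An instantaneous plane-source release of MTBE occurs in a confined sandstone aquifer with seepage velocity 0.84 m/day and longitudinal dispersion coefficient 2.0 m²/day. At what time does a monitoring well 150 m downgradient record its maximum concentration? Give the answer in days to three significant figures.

For the 1D instantaneous-source solution, setting ∂C/∂t = 0 at fixed x gives v²t² + 2Dt − x² = 0, so t = (√(D² + v²x²) − D)/v².
√(D² + v²x²) = √(2.0² + 0.84² × 150²) = 126.0; v² = 0.7056.
t = (126.0 − 2.0)/0.7056 = 176 days (vs. the pure-advection estimate x/v = 179 d).

176 days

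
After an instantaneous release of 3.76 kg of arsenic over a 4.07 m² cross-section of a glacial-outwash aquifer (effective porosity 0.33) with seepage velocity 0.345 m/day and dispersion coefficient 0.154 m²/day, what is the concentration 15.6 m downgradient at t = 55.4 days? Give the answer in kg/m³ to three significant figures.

For an instantaneous plane source, C(x,t) = M/(n_e·A·√(4πDt)) · exp(−(x−vt)²/(4Dt)), with n_e·A the pore (flow) area.
Plume center vt = 0.345 × 55.4 = 19.113 m, so the well at 15.6 m is 3.513 m upgradient of the peak.
√(4πDt) = 10.35 m, giving peak height M/(n_e·A·√(4πDt)) = 3.76/(0.33 × 4.07 × 10.35) = 0.2705 kg/m³.
(x−vt)²/(4Dt) = (-3.513)²/(4 × 0.154 × 55.4) = 0.3616; exp(−0.3616) = 0.6966.
C = 0.2705 × 0.6966 = 0.188 kg/m³.

0.188 kg/m³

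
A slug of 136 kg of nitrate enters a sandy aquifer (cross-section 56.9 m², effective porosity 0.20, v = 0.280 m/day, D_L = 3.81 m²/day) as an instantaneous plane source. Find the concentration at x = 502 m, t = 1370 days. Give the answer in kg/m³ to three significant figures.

For an instantaneous plane source, C(x,t) = M/(n_e·A·√(4πDt)) · exp(−(x−vt)²/(4Dt)), with n_e·A the pore (flow) area.
Plume center vt = 0.280 × 1370 = 383.6 m, so the well at 502 m is 118.4 m downgradient of the peak.
√(4πDt) = 256.1 m, giving peak height M/(n_e·A·√(4πDt)) = 136/(0.20 × 56.9 × 256.1) = 0.04666 kg/m³.
(x−vt)²/(4Dt) = (118.4)²/(4 × 3.81 × 1370) = 0.6714; exp(−0.6714) = 0.5110.
C = 0.04666 × 0.5110 = 0.0238 kg/m³.

0.0238 kg/m³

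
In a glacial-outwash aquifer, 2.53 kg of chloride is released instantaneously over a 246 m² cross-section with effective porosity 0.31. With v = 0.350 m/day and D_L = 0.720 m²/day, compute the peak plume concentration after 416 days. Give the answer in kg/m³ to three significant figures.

The peak of an instantaneous 1D plume sits at x = vt; there the Gaussian factor is 1 and C_max = M/(n_e·A·√(4πDt)), where n_e·A is the pore area the mass is dissolved in.
√(4πDt) = √(4π × 0.720 × 416) = 61.35 m, so C_max = 2.53/(0.31 × 246 × 61.35) = 0.000541 kg/m³.

0.000541 kg/m³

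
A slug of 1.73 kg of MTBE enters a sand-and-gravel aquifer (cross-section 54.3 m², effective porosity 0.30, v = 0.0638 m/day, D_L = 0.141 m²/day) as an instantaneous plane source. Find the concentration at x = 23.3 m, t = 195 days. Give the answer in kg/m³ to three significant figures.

For an instantaneous plane source, C(x,t) = M/(n_e·A·√(4πDt)) · exp(−(x−vt)²/(4Dt)), with n_e·A the pore (flow) area.
Plume center vt = 0.0638 × 195 = 12.441 m, so the well at 23.3 m is 10.859 m downgradient of the peak.
√(4πDt) = 18.59 m, giving peak height M/(n_e·A·√(4πDt)) = 1.73/(0.30 × 54.3 × 18.59) = 0.005713 kg/m³.
(x−vt)²/(4Dt) = (10.859)²/(4 × 0.141 × 195) = 1.072; exp(−1.072) = 0.3423.
C = 0.005713 × 0.3423 = 0.00196 kg/m³.

0.00196 kg/m³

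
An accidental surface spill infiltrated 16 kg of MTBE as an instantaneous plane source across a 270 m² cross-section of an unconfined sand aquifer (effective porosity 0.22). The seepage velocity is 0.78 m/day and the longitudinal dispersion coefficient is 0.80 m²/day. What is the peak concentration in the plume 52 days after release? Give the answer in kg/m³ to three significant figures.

The peak of an instantaneous 1D plume sits at x = vt; there the Gaussian factor is 1 and C_max = M/(n_e·A·√(4πDt)), where n_e·A is the pore area the mass is dissolved in.
√(4πDt) = √(4π × 0.80 × 52) = 22.86 m, so C_max = 16/(0.22 × 270 × 22.86) = 0.0118 kg/m³.

0.0118 kg/m³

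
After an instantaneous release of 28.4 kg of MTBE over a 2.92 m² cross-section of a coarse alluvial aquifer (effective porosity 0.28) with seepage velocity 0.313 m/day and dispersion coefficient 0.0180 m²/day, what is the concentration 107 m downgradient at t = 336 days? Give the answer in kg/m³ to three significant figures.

For an instantaneous plane source, C(x,t) = M/(n_e·A·√(4πDt)) · exp(−(x−vt)²/(4Dt)), with n_e·A the pore (flow) area.
Plume center vt = 0.313 × 336 = 105.168 m, so the well at 107 m is 1.832 m downgradient of the peak.
√(4πDt) = 8.718 m, giving peak height M/(n_e·A·√(4πDt)) = 28.4/(0.28 × 2.92 × 8.718) = 3.984 kg/m³.
(x−vt)²/(4Dt) = (1.832)²/(4 × 0.0180 × 336) = 0.1387; exp(−0.1387) = 0.8705.
C = 3.984 × 0.8705 = 3.47 kg/m³.

3.47 kg/m³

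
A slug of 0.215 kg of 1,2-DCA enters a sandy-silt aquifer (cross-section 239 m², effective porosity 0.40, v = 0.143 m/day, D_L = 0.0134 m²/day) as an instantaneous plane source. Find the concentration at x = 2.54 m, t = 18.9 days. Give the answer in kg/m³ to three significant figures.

0.00123 kg/m³

For an instantaneous plane source, C(x,t) = M/(n_e·A·√(4πDt)) · exp(−(x−vt)²/(4Dt)), with n_e·A the pore (flow) area.
Plume center vt = 0.143 × 18.9 = 2.7027 m, so the well at 2.54 m is 0.1627 m upgradient of the peak.
√(4πDt) = 1.784 m, giving peak height M/(n_e·A·√(4πDt)) = 0.215/(0.40 × 239 × 1.784) = 0.001261 kg/m³.
(x−vt)²/(4Dt) = (-0.1627)²/(4 × 0.0134 × 18.9) = 0.02613; exp(−0.02613) = 0.9742.
C = 0.001261 × 0.9742 = 0.00123 kg/m³.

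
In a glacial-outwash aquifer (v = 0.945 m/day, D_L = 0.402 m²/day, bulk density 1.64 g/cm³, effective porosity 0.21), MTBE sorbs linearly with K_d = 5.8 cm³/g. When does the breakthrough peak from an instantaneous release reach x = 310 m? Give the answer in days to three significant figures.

15200 days

Retardation factor R = 1 + ρ_b·K_d/n = 1 + 1.64 × 5.8/0.21 = 46.30.
Sorption retards both mechanisms: v_R = v/R = 0.02041 m/day, D_R = D/R = 0.008683 m²/day.
Peak time from v_R²t² + 2D_R t − x² = 0: t = (√(D_R² + v_R²x²) − D_R)/v_R².
√(D_R² + v_R²x²) = √(0.008683² + 0.02041² × 310²) = 6.327; v_R² = 0.0004166.
t = (6.327 − 0.008683)/0.0004166 = 15200 days.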